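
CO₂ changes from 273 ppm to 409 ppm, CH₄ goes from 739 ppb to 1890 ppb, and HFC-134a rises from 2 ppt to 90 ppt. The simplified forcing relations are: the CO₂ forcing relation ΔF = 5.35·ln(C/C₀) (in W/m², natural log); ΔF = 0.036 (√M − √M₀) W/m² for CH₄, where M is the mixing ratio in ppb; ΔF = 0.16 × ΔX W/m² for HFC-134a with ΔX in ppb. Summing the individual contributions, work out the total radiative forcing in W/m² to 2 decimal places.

CO₂: 5.35 × ln(409/273) = 5.35 × ln(1.49817) = 5.35 × 0.40424 = 2.1627 W/m².
CH₄: 0.036 × (√1890 − √739) = 0.036 × (43.4741 − 27.1846) = 0.036 × 16.2895 = 0.5864 W/m².
HFC-134a: Δ = 90 − 2 = 88 ppt = 0.088 ppb; ΔF = 0.16 × 0.088 = 0.0141 W/m².
Total ΔF = 2.1627 + 0.5864 + 0.0141 = 2.7632 W/m².

ΔF = 2.76 W/m²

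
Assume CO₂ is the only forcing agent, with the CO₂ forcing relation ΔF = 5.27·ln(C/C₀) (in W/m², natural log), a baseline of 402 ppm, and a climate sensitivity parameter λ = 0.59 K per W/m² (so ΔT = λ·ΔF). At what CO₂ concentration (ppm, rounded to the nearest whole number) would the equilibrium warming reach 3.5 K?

C ≈ 1239 ppm

Required forcing: ΔF = ΔT/λ = 3.5/0.59 = 5.9322 W/m².
Then ln(C/402) = ΔF/5.27 = 5.9322/5.27 = 1.12565.
So C = 402 × e^1.12565 = 402 × 3.08222 = 1239.05 ppm.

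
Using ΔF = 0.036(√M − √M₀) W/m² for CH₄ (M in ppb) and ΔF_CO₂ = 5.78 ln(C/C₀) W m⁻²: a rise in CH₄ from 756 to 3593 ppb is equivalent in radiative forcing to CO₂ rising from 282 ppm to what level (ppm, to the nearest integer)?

CH₄ forcing: 0.036 × (√3593 − √756) = 0.036 × (59.9416 − 27.4955) = 0.036 × 32.4461 = 1.16806 W/m².
Set 5.78 ln(C/282) = 1.16806: ln(C/282) = 1.16806/5.78 = 0.20209, so C = 282 × e^0.20209 = 282 × 1.22396 = 345.16 ppm.

C ≈ 345 ppm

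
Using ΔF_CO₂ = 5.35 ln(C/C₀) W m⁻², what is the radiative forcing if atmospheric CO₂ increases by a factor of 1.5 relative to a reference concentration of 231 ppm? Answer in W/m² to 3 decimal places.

ΔF = 2.169 W/m²

Because the forcing depends only on the ratio C/C₀, the initial concentration does not enter.
ΔF = 5.35 × ln(1.5) = 5.35 × 0.40547 = 2.1693 W/m².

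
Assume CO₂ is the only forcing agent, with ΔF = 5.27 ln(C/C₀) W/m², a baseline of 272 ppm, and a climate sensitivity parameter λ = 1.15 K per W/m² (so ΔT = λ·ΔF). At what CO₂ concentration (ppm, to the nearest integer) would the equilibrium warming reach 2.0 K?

C ≈ 378 ppm

Required forcing: ΔF = ΔT/λ = 2.0/1.15 = 1.7391 W/m².
Then ln(C/272) = ΔF/5.27 = 1.7391/5.27 = 0.33000.
So C = 272 × e^0.33000 = 272 × 1.39097 = 378.34 ppm.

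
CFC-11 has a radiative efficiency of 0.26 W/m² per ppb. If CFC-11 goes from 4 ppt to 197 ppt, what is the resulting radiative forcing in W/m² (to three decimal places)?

ΔF = 0.050 W/m²

CFC-11: Δ = 197 − 4 = 193 ppt = 0.193 ppb; ΔF = 0.26 × 0.193 = 0.0502 W/m².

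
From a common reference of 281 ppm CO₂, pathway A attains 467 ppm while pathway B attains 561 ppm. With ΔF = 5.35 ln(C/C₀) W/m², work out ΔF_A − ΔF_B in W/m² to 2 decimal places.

ΔF_A = 5.35 ln(467/281) = 5.35 × 0.50797 = 2.7176 W/m².
ΔF_B = 5.35 ln(561/281) = 5.35 × 0.69137 = 3.6988 W/m².
Difference: 2.7176 − 3.6988 = -0.9812 W/m².

ΔF_A − ΔF_B = -0.98 W/m²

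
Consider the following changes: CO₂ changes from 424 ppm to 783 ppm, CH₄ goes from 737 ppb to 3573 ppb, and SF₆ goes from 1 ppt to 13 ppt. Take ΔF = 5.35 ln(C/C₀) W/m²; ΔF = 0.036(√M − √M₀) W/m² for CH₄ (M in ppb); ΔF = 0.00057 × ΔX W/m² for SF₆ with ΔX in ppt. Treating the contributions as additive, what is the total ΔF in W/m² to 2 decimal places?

CO₂: 5.35 × ln(783/424) = 5.35 × ln(1.84670) = 5.35 × 0.61340 = 3.2817 W/m².
CH₄: 0.036 × (√3573 − √737) = 0.036 × (59.7746 − 27.1477) = 0.036 × 32.6269 = 1.1746 W/m².
SF₆: ΔF = 0.00057 × (13 − 1) = 0.00057 × 12 = 0.0068 W/m².
Total ΔF = 3.2817 + 1.1746 + 0.0068 = 4.4631 W/m².

ΔF = 4.46 W/m²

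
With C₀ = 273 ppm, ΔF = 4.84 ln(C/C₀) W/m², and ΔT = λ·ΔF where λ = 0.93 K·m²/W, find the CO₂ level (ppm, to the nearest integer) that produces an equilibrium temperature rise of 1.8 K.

C ≈ 407 ppm

Required forcing: ΔF = ΔT/λ = 1.8/0.93 = 1.9355 W/m².
Then ln(C/273) = ΔF/4.84 = 1.9355/4.84 = 0.39990.
So C = 273 × e^0.39990 = 273 × 1.49168 = 407.23 ppm.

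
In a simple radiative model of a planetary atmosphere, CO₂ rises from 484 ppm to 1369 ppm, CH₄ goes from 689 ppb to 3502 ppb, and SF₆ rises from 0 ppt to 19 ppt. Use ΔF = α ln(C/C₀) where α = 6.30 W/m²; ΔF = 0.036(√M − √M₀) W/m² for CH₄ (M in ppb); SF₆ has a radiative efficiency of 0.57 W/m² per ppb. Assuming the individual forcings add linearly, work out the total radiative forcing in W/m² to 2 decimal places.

ΔF = 7.75 W/m²

CO₂: 6.30 × ln(1369/484) = 6.30 × ln(2.82851) = 6.30 × 1.03975 = 6.5504 W/m².
CH₄: 0.036 × (√3502 − √689) = 0.036 × (59.1777 − 26.2488) = 0.036 × 32.9289 = 1.1854 W/m².
SF₆: Δ = 19 − 0 = 19 ppt = 0.019 ppb; ΔF = 0.57 × 0.019 = 0.0108 W/m².
Total ΔF = 6.5504 + 1.1854 + 0.0108 = 7.7466 W/m².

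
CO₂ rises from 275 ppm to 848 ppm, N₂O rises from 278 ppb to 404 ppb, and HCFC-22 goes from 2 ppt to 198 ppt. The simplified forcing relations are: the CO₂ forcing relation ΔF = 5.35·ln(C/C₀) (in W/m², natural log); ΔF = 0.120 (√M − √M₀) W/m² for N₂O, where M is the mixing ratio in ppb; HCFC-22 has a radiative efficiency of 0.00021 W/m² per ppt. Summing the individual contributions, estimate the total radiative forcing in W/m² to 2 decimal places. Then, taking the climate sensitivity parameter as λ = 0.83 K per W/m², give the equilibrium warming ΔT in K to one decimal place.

CO₂: 5.35 × ln(848/275) = 5.35 × ln(3.08364) = 5.35 × 1.12611 = 6.0247 W/m².
N₂O: 0.120 × (√404 − √278) = 0.120 × (20.0998 − 16.6733) = 0.120 × 3.4265 = 0.4112 W/m².
HCFC-22: ΔF = 0.00021 × (198 − 2) = 0.00021 × 196 = 0.0412 W/m².
Total ΔF = 6.0247 + 0.4112 + 0.0412 = 6.4771 W/m².
ΔT = λ ΔF = 0.83 × 6.48 = 5.3784 K.

ΔF = 6.48 W/m²; ΔT = 5.4 K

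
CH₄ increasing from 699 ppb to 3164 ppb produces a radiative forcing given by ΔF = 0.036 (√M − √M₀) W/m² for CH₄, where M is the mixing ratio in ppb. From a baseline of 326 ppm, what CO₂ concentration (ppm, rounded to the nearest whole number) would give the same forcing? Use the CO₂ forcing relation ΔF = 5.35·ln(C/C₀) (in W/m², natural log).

CH₄ forcing: 0.036 × (√3164 − √699) = 0.036 × (56.2494 − 26.4386) = 0.036 × 29.8108 = 1.07319 W/m².
Set 5.35 ln(C/326) = 1.07319: ln(C/326) = 1.07319/5.35 = 0.20060, so C = 326 × e^0.20060 = 326 × 1.22214 = 398.42 ppm.

C ≈ 398 ppm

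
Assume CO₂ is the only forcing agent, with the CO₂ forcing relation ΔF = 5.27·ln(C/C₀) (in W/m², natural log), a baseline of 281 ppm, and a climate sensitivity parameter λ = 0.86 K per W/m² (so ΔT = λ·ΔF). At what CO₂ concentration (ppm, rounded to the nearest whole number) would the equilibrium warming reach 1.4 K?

Required forcing: ΔF = ΔT/λ = 1.4/0.86 = 1.6279 W/m².
Then ln(C/281) = ΔF/5.27 = 1.6279/5.27 = 0.30890.
So C = 281 × e^0.30890 = 281 × 1.36193 = 382.70 ppm.

C ≈ 383 ppm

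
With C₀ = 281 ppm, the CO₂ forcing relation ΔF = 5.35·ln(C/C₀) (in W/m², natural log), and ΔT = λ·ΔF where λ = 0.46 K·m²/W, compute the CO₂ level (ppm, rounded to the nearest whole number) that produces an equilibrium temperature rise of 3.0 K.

C ≈ 951 ppm

Required forcing: ΔF = ΔT/λ = 3.0/0.46 = 6.5217 W/m².
Then ln(C/281) = ΔF/5.35 = 6.5217/5.35 = 1.21901.
So C = 281 × e^1.21901 = 281 × 3.38384 = 950.86 ppm.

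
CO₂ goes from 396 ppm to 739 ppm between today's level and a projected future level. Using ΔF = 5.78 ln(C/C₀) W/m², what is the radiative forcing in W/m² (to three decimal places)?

CO₂ absorption bands are partially saturated, so forcing scales with the logarithm of the concentration ratio.
CO₂: 5.78 × ln(739/396) = 5.78 × ln(1.86616) = 5.78 × 0.62388 = 3.6060 W/m².

ΔF = 3.606 W/m²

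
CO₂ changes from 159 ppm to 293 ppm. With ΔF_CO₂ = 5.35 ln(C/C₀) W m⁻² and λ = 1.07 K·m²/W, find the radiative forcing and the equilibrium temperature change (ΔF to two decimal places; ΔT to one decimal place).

CO₂: 5.35 × ln(293/159) = 5.35 × ln(1.84277) = 5.35 × 0.61127 = 3.2703 W/m².
ΔT = λ ΔF = 1.07 × 3.27 = 3.4989 K.

ΔF = 3.27 W/m²; ΔT = 3.5 K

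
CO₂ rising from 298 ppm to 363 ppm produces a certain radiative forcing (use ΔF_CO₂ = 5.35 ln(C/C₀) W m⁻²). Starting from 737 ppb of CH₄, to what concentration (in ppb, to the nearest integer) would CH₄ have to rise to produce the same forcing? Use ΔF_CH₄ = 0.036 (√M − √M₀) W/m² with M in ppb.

CO₂ forcing: 5.35 × ln(363/298) = 5.35 × 0.197309 = 1.05560 W/m².
Set 0.036(√M − √737) = 1.05560: √M = 1.05560/0.036 + √737 = 29.3222 + 27.1477 = 56.4699.
M = (56.4699)² = 3188.85 ppb.

M ≈ 3189 ppb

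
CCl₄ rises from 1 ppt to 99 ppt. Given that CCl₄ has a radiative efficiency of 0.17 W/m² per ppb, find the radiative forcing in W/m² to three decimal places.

CCl₄: Δ = 99 − 1 = 98 ppt = 0.098 ppb; ΔF = 0.17 × 0.098 = 0.0167 W/m².

ΔF = 0.017 W/m²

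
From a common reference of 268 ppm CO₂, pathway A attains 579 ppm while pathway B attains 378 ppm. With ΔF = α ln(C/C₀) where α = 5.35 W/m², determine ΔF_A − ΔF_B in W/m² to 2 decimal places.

ΔF_A = 5.35 ln(579/268) = 5.35 × 0.77032 = 4.1212 W/m².
ΔF_B = 5.35 ln(378/268) = 5.35 × 0.34391 = 1.8399 W/m².
Difference: 4.1212 − 1.8399 = 2.2813 W/m².
(Equivalently, ΔF_A − ΔF_B = 5.35 ln(579/378) = 5.35 × 0.42641 = 2.2813 W/m².)

ΔF_A − ΔF_B = 2.28 W/m²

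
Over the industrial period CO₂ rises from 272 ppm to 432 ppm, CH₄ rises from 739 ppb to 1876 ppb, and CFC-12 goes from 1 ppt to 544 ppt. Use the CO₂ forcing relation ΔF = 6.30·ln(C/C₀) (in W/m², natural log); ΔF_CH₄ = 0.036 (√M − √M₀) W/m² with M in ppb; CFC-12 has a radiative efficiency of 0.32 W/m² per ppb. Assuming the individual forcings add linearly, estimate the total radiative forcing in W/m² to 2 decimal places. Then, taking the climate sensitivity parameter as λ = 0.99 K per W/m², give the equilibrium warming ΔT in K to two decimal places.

ΔF = 3.67 W/m²; ΔT = 3.63 K

CO₂: 6.30 × ln(432/272) = 6.30 × ln(1.58824) = 6.30 × 0.46263 = 2.9146 W/m².
CH₄: 0.036 × (√1876 − √739) = 0.036 × (43.3128 − 27.1846) = 0.036 × 16.1282 = 0.5806 W/m².
CFC-12: Δ = 544 − 1 = 543 ppt = 0.543 ppb; ΔF = 0.32 × 0.543 = 0.1738 W/m².
Total ΔF = 2.9146 + 0.5806 + 0.1738 = 3.6690 W/m².
ΔT = λ ΔF = 0.99 × 3.67 = 3.6333 K.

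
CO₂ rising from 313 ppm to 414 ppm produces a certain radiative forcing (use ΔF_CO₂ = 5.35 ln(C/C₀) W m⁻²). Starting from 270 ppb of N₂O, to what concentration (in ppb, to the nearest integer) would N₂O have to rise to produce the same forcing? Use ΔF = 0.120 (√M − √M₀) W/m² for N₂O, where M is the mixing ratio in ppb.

CO₂ forcing: 5.35 × ln(414/313) = 5.35 × 0.279663 = 1.49620 W/m².
Set 0.120(√M − √270) = 1.49620: √M = 1.49620/0.120 + √270 = 12.4683 + 16.4317 = 28.9000.
M = (28.9000)² = 835.21 ppb.

M ≈ 835 ppb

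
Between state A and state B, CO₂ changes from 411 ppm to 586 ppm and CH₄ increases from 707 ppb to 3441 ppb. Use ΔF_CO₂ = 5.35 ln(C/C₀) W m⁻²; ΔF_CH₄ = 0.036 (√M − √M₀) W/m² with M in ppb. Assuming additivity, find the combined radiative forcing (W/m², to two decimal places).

CO₂: 5.35 × ln(586/411) = 5.35 × ln(1.42579) = 5.35 × 0.35473 = 1.8978 W/m².
CH₄: 0.036 × (√3441 − √707) = 0.036 × (58.6600 − 26.5895) = 0.036 × 32.0705 = 1.1545 W/m².
Total ΔF = 1.8978 + 1.1545 = 3.0523 W/m².

ΔF = 3.05 W/m²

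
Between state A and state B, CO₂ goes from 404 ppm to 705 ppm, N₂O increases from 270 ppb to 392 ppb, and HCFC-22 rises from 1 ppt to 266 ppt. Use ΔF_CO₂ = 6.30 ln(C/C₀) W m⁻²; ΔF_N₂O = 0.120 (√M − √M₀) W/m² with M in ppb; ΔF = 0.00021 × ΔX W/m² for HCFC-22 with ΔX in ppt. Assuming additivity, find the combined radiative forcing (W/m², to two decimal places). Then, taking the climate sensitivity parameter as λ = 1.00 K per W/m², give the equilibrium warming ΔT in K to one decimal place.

ΔF = 3.97 W/m²; ΔT = 4.0 K

CO₂: 6.30 × ln(705/404) = 6.30 × ln(1.74505) = 6.30 × 0.55678 = 3.5077 W/m².
N₂O: 0.120 × (√392 − √270) = 0.120 × (19.7990 − 16.4317) = 0.120 × 3.3673 = 0.4041 W/m².
HCFC-22: ΔF = 0.00021 × (266 − 1) = 0.00021 × 265 = 0.0557 W/m².
Total ΔF = 3.5077 + 0.4041 + 0.0557 = 3.9675 W/m².
ΔT = λ ΔF = 1.00 × 3.97 = 3.9700 K.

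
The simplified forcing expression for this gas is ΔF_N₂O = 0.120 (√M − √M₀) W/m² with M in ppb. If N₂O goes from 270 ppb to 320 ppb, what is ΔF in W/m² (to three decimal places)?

ΔF = 0.175 W/m²

N₂O: 0.120 × (√320 − √270) = 0.120 × (17.8885 − 16.4317) = 0.120 × 1.4568 = 0.1748 W/m².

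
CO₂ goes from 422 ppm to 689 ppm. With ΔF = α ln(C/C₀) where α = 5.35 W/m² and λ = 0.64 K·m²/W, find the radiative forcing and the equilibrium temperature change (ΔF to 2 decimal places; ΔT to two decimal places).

ΔF = 2.62 W/m²; ΔT = 1.68 K

CO₂: 5.35 × ln(689/422) = 5.35 × ln(1.63270) = 5.35 × 0.49024 = 2.6228 W/m².
ΔT = λ ΔF = 0.64 × 2.62 = 1.6768 K.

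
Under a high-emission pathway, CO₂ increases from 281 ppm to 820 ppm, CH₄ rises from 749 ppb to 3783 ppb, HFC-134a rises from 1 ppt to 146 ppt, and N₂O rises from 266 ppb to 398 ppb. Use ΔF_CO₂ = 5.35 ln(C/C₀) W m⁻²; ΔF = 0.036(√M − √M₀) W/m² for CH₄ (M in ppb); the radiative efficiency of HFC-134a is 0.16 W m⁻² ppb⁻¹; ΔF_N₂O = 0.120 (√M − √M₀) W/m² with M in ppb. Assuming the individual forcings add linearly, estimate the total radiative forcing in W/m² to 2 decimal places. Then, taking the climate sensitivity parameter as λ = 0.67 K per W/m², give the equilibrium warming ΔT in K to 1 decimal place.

CO₂: 5.35 × ln(820/281) = 5.35 × ln(2.91815) = 5.35 × 1.07095 = 5.7296 W/m².
CH₄: 0.036 × (√3783 − √749) = 0.036 × (61.5061 − 27.3679) = 0.036 × 34.1382 = 1.2290 W/m².
HFC-134a: Δ = 146 − 1 = 145 ppt = 0.145 ppb; ΔF = 0.16 × 0.145 = 0.0232 W/m².
N₂O: 0.120 × (√398 − √266) = 0.120 × (19.9499 − 16.3095) = 0.120 × 3.6404 = 0.4368 W/m².
Total ΔF = 5.7296 + 1.2290 + 0.0232 + 0.4368 = 7.4186 W/m².
ΔT = λ ΔF = 0.67 × 7.42 = 4.9714 K.

ΔF = 7.42 W/m²; ΔT = 5.0 K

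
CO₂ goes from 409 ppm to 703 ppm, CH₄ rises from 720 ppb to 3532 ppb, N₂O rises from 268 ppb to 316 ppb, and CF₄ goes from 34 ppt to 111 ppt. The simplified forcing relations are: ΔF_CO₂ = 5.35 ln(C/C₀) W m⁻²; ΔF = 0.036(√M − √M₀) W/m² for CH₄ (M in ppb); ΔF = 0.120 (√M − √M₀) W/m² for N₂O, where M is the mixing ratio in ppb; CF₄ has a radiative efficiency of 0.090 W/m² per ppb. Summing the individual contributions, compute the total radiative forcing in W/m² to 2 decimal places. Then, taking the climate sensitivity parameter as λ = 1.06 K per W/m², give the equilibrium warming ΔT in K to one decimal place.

ΔF = 4.25 W/m²; ΔT = 4.5 K

CO₂: 5.35 × ln(703/409) = 5.35 × ln(1.71883) = 5.35 × 0.54164 = 2.8978 W/m².
CH₄: 0.036 × (√3532 − √720) = 0.036 × (59.4306 − 26.8328) = 0.036 × 32.5978 = 1.1735 W/m².
N₂O: 0.120 × (√316 − √268) = 0.120 × (17.7764 − 16.3707) = 0.120 × 1.4057 = 0.1687 W/m².
CF₄: Δ = 111 − 34 = 77 ppt = 0.077 ppb; ΔF = 0.090 × 0.077 = 0.0069 W/m².
Total ΔF = 2.8978 + 1.1735 + 0.1687 + 0.0069 = 4.2469 W/m².
ΔT = λ ΔF = 1.06 × 4.25 = 4.5050 K.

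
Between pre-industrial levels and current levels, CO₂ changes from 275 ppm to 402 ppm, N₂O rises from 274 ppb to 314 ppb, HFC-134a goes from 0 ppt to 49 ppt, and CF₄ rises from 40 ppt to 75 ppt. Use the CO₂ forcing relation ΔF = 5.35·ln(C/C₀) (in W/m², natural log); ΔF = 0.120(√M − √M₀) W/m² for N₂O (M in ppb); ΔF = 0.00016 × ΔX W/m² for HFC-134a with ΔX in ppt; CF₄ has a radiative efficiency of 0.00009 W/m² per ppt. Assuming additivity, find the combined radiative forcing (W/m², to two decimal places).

CO₂: 5.35 × ln(402/275) = 5.35 × ln(1.46182) = 5.35 × 0.37968 = 2.0313 W/m².
N₂O: 0.120 × (√314 − √274) = 0.120 × (17.7200 − 16.5529) = 0.120 × 1.1671 = 0.1401 W/m².
HFC-134a: ΔF = 0.00016 × (49 − 0) = 0.00016 × 49 = 0.0078 W/m².
CF₄: ΔF = 0.00009 × (75 − 40) = 0.00009 × 35 = 0.0032 W/m².
Total ΔF = 2.0313 + 0.1401 + 0.0078 + 0.0032 = 2.1824 W/m².

ΔF = 2.18 W/m²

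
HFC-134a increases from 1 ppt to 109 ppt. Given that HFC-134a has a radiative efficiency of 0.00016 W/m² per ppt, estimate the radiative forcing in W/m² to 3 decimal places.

ΔF = 0.017 W/m²

HFC-134a: ΔF = 0.00016 × (109 − 1) = 0.00016 × 108 = 0.0173 W/m².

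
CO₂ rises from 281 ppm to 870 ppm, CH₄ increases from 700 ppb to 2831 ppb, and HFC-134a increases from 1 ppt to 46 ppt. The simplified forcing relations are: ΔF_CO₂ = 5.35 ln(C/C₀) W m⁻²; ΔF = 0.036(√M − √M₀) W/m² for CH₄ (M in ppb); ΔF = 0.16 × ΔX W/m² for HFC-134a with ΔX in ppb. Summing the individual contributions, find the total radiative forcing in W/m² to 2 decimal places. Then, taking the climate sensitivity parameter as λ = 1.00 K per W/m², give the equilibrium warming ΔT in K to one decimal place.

CO₂: 5.35 × ln(870/281) = 5.35 × ln(3.09609) = 5.35 × 1.13014 = 6.0462 W/m².
CH₄: 0.036 × (√2831 − √700) = 0.036 × (53.2071 − 26.4575) = 0.036 × 26.7496 = 0.9630 W/m².
HFC-134a: Δ = 46 − 1 = 45 ppt = 0.045 ppb; ΔF = 0.16 × 0.045 = 0.0072 W/m².
Total ΔF = 6.0462 + 0.9630 + 0.0072 = 7.0164 W/m².
ΔT = λ ΔF = 1.00 × 7.02 = 7.0200 K.

ΔF = 7.02 W/m²; ΔT = 7.0 K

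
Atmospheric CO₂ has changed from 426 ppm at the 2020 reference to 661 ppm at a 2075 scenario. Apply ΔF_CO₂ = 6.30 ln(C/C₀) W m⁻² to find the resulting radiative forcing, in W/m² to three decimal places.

CO₂: 6.30 × ln(661/426) = 6.30 × ln(1.55164) = 6.30 × 0.43931 = 2.7677 W/m².

ΔF = 2.768 W/m²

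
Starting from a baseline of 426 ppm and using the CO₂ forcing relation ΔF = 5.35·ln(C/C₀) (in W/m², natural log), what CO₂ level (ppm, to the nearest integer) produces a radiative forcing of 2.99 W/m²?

Set 5.35 ln(C/426) = 2.99, so ln(C/426) = 2.99/5.35 = 0.55888.
Then C/426 = e^0.55888 = 1.74871, giving C = 426 × 1.74871 = 744.95 ppm.

C ≈ 745 ppm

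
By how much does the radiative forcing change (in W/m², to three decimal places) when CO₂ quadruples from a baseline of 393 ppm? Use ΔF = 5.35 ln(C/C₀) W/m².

ΔF = 7.417 W/m²

ΔF = 5.35 × ln(4) = 5.35 × 1.38629 = 7.4167 W/m².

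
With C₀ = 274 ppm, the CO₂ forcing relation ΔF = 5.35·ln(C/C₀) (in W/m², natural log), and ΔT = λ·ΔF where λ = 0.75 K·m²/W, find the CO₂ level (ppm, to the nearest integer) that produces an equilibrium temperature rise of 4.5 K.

Required forcing: ΔF = ΔT/λ = 4.5/0.75 = 6.0000 W/m².
Then ln(C/274) = ΔF/5.35 = 6.0000/5.35 = 1.12150.
So C = 274 × e^1.12150 = 274 × 3.06945 = 841.03 ppm.

C ≈ 841 ppm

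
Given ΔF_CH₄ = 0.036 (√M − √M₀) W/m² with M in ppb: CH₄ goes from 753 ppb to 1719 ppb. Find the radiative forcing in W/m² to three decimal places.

CH₄: 0.036 × (√1719 − √753) = 0.036 × (41.4608 − 27.4408) = 0.036 × 14.0200 = 0.5047 W/m².

ΔF = 0.505 W/m²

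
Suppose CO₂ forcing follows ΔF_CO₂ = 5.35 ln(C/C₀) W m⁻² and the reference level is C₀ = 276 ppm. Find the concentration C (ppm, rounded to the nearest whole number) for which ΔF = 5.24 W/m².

C ≈ 735 ppm

Set 5.35 ln(C/276) = 5.24, so ln(C/276) = 5.24/5.35 = 0.97944.
Then C/276 = e^0.97944 = 2.66296, giving C = 276 × 2.66296 = 734.98 ppm.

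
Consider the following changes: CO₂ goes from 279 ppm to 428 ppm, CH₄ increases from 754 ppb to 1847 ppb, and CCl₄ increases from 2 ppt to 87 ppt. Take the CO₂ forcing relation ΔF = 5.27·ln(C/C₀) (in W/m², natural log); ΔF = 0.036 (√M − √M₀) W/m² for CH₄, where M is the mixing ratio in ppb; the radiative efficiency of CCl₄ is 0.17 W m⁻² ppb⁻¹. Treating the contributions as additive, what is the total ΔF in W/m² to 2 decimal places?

CO₂: 5.27 × ln(428/279) = 5.27 × ln(1.53405) = 5.27 × 0.42791 = 2.2551 W/m².
CH₄: 0.036 × (√1847 − √754) = 0.036 × (42.9767 − 27.4591) = 0.036 × 15.5176 = 0.5586 W/m².
CCl₄: Δ = 87 − 2 = 85 ppt = 0.085 ppb; ΔF = 0.17 × 0.085 = 0.0145 W/m².
Total ΔF = 2.2551 + 0.5586 + 0.0145 = 2.8282 W/m².

ΔF = 2.83 W/m²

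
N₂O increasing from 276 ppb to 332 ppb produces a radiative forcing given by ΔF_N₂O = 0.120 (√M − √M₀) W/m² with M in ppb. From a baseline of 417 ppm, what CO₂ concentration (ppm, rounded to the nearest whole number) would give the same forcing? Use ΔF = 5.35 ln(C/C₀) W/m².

N₂O forcing: 0.120 × (√332 − √276) = 0.120 × (18.2209 − 16.6132) = 0.120 × 1.6077 = 0.19292 W/m².
Set 5.35 ln(C/417) = 0.19292: ln(C/417) = 0.19292/5.35 = 0.03606, so C = 417 × e^0.03606 = 417 × 1.03672 = 432.31 ppm.

C ≈ 432 ppm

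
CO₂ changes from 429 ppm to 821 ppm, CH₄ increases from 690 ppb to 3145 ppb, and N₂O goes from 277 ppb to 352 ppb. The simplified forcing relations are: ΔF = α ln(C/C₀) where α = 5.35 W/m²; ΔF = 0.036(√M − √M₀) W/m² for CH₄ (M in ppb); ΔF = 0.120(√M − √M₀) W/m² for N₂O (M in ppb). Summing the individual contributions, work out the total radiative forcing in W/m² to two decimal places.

CO₂: 5.35 × ln(821/429) = 5.35 × ln(1.91375) = 5.35 × 0.64906 = 3.4725 W/m².
CH₄: 0.036 × (√3145 − √690) = 0.036 × (56.0803 − 26.2679) = 0.036 × 29.8124 = 1.0732 W/m².
N₂O: 0.120 × (√352 − √277) = 0.120 × (18.7617 − 16.6433) = 0.120 × 2.1184 = 0.2542 W/m².
Total ΔF = 3.4725 + 1.0732 + 0.2542 = 4.7999 W/m².

ΔF = 4.80 W/m²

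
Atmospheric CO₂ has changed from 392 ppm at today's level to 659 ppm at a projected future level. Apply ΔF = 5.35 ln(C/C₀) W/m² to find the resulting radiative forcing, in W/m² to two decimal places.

CO₂: 5.35 × ln(659/392) = 5.35 × ln(1.68112) = 5.35 × 0.51946 = 2.7791 W/m².

ΔF = 2.78 W/m²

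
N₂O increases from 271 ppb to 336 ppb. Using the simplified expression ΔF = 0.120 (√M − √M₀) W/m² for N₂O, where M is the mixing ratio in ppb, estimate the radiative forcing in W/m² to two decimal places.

ΔF = 0.22 W/m²

N₂O: 0.120 × (√336 − √271) = 0.120 × (18.3303 − 16.4621) = 0.120 × 1.8682 = 0.2242 W/m².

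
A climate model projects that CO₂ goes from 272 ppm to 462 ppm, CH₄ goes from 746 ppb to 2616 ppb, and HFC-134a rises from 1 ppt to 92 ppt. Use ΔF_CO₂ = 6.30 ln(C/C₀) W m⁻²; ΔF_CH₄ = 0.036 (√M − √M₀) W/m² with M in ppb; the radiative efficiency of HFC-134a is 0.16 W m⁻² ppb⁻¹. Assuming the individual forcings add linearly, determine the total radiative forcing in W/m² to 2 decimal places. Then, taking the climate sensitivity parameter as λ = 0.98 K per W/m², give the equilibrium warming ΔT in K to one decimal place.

ΔF = 4.21 W/m²; ΔT = 4.1 K

CO₂: 6.30 × ln(462/272) = 6.30 × ln(1.69853) = 6.30 × 0.52976 = 3.3375 W/m².
CH₄: 0.036 × (√2616 − √746) = 0.036 × (51.1468 − 27.3130) = 0.036 × 23.8338 = 0.8580 W/m².
HFC-134a: Δ = 92 − 1 = 91 ppt = 0.091 ppb; ΔF = 0.16 × 0.091 = 0.0146 W/m².
Total ΔF = 3.3375 + 0.8580 + 0.0146 = 4.2101 W/m².
ΔT = λ ΔF = 0.98 × 4.21 = 4.1258 K.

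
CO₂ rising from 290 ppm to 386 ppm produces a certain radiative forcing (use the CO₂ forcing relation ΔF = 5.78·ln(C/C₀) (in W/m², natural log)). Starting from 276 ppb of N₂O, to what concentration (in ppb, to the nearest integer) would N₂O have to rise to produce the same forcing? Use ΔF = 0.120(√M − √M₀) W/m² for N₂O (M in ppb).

CO₂ forcing: 5.78 × ln(386/290) = 5.78 × 0.285956 = 1.65283 W/m².
Set 0.120(√M − √276) = 1.65283: √M = 1.65283/0.120 + √276 = 13.7736 + 16.6132 = 30.3868.
M = (30.3868)² = 923.36 ppb.

M ≈ 923 ppb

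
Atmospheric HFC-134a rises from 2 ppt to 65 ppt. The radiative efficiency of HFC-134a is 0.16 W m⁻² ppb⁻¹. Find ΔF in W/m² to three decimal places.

ΔF = 0.010 W/m²

HFC-134a: Δ = 65 − 2 = 63 ppt = 0.063 ppb; ΔF = 0.16 × 0.063 = 0.0101 W/m².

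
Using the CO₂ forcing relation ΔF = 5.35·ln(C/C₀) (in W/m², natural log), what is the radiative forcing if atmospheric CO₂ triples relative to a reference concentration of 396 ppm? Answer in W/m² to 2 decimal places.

ΔF = 5.35 × ln(3) = 5.35 × 1.09861 = 5.8776 W/m².

ΔF = 5.88 W/m²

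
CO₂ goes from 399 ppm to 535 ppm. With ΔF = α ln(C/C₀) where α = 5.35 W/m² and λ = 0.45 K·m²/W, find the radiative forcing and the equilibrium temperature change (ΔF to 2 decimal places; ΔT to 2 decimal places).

ΔF = 1.57 W/m²; ΔT = 0.71 K

CO₂: 5.35 × ln(535/399) = 5.35 × ln(1.34085) = 5.35 × 0.29330 = 1.5692 W/m².
ΔT = λ ΔF = 0.45 × 1.57 = 0.7065 K.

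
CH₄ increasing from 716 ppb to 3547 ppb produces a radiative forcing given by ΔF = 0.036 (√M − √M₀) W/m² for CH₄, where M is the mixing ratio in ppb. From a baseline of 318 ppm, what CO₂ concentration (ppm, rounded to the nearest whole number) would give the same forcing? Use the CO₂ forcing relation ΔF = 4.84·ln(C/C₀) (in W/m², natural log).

C ≈ 406 ppm

CH₄ forcing: 0.036 × (√3547 − √716) = 0.036 × (59.5567 − 26.7582) = 0.036 × 32.7985 = 1.18075 W/m².
Set 4.84 ln(C/318) = 1.18075: ln(C/318) = 1.18075/4.84 = 0.24396, so C = 318 × e^0.24396 = 318 × 1.27629 = 405.86 ppm.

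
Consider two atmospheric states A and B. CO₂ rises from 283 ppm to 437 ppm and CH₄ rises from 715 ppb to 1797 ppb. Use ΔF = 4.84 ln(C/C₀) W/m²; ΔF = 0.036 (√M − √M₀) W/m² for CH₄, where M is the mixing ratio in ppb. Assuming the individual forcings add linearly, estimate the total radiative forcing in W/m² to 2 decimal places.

ΔF = 2.67 W/m²

CO₂: 4.84 × ln(437/283) = 4.84 × ln(1.54417) = 4.84 × 0.43449 = 2.1029 W/m².
CH₄: 0.036 × (√1797 − √715) = 0.036 × (42.3910 − 26.7395) = 0.036 × 15.6515 = 0.5635 W/m².
Total ΔF = 2.1029 + 0.5635 = 2.6664 W/m².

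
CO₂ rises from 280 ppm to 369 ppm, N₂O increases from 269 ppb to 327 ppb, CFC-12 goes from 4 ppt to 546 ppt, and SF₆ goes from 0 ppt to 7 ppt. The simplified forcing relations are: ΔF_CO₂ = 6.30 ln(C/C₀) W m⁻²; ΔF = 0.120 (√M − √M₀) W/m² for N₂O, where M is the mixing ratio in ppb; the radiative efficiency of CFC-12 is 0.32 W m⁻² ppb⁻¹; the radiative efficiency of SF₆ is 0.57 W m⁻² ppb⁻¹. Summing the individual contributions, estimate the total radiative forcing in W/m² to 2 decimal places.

CO₂: 6.30 × ln(369/280) = 6.30 × ln(1.31786) = 6.30 × 0.27601 = 1.7389 W/m².
N₂O: 0.120 × (√327 − √269) = 0.120 × (18.0831 − 16.4012) = 0.120 × 1.6819 = 0.2018 W/m².
CFC-12: Δ = 546 − 4 = 542 ppt = 0.542 ppb; ΔF = 0.32 × 0.542 = 0.1734 W/m².
SF₆: Δ = 7 − 0 = 7 ppt = 0.007 ppb; ΔF = 0.57 × 0.007 = 0.0040 W/m².
Total ΔF = 1.7389 + 0.2018 + 0.1734 + 0.0040 = 2.1181 W/m².

ΔF = 2.12 W/m²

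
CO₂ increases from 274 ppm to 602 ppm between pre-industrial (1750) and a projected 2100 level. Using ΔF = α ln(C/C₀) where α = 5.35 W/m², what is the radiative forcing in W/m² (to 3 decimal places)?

CO₂: 5.35 × ln(602/274) = 5.35 × ln(2.19708) = 5.35 × 0.78713 = 4.2111 W/m².

ΔF = 4.211 W/m²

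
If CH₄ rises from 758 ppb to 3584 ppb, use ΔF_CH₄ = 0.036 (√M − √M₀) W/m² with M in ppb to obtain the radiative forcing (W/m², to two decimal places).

CH₄: 0.036 × (√3584 − √758) = 0.036 × (59.8665 − 27.5318) = 0.036 × 32.3347 = 1.1640 W/m².

ΔF = 1.16 W/m²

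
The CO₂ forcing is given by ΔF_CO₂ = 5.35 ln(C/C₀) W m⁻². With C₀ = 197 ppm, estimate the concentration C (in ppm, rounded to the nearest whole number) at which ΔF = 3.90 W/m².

C ≈ 408 ppm

Set 5.35 ln(C/197) = 3.90, so ln(C/197) = 3.90/5.35 = 0.72897.
Then C/197 = e^0.72897 = 2.07294, giving C = 197 × 2.07294 = 408.37 ppm.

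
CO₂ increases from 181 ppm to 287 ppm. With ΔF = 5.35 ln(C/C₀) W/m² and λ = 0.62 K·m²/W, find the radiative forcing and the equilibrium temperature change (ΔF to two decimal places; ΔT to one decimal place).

CO₂: 5.35 × ln(287/181) = 5.35 × ln(1.58564) = 5.35 × 0.46099 = 2.4663 W/m².
ΔT = λ ΔF = 0.62 × 2.47 = 1.5314 K.

ΔF = 2.47 W/m²; ΔT = 1.5 K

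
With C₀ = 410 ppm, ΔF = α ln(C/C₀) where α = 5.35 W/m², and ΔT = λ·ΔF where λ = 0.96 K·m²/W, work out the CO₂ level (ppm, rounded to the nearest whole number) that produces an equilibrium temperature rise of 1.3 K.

Required forcing: ΔF = ΔT/λ = 1.3/0.96 = 1.3542 W/m².
Then ln(C/410) = ΔF/5.35 = 1.3542/5.35 = 0.25312.
So C = 410 × e^0.25312 = 410 × 1.28804 = 528.10 ppm.

C ≈ 528 ppm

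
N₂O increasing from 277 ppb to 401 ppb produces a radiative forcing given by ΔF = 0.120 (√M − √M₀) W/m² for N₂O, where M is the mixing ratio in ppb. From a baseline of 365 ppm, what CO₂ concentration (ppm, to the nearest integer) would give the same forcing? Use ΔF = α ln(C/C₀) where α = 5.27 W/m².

C ≈ 394 ppm

N₂O forcing: 0.120 × (√401 − √277) = 0.120 × (20.0250 − 16.6433) = 0.120 × 3.3817 = 0.40580 W/m².
Set 5.27 ln(C/365) = 0.40580: ln(C/365) = 0.40580/5.27 = 0.07700, so C = 365 × e^0.07700 = 365 × 1.08004 = 394.21 ppm.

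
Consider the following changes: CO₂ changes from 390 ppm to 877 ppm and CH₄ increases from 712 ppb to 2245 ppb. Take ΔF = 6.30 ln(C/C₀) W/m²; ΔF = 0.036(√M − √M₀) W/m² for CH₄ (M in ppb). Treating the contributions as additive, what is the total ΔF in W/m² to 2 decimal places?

CO₂: 6.30 × ln(877/390) = 6.30 × ln(2.24872) = 6.30 × 0.81036 = 5.1053 W/m².
CH₄: 0.036 × (√2245 − √712) = 0.036 × (47.3814 − 26.6833) = 0.036 × 20.6981 = 0.7451 W/m².
Total ΔF = 5.1053 + 0.7451 = 5.8504 W/m².

ΔF = 5.85 W/m²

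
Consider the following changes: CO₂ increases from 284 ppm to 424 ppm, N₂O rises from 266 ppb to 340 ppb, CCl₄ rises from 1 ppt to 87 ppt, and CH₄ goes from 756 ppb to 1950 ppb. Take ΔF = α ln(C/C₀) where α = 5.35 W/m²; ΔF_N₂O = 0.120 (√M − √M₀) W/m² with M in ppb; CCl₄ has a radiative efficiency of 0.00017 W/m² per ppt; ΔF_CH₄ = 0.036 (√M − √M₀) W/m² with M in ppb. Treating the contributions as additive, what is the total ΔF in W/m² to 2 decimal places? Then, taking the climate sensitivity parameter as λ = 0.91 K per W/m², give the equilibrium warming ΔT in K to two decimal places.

CO₂: 5.35 × ln(424/284) = 5.35 × ln(1.49296) = 5.35 × 0.40076 = 2.1441 W/m².
N₂O: 0.120 × (√340 − √266) = 0.120 × (18.4391 − 16.3095) = 0.120 × 2.1296 = 0.2556 W/m².
CCl₄: ΔF = 0.00017 × (87 − 1) = 0.00017 × 86 = 0.0146 W/m².
CH₄: 0.036 × (√1950 − √756) = 0.036 × (44.1588 − 27.4955) = 0.036 × 16.6633 = 0.5999 W/m².
Total ΔF = 2.1441 + 0.2556 + 0.0146 + 0.5999 = 3.0142 W/m².
ΔT = λ ΔF = 0.91 × 3.01 = 2.7391 K.

ΔF = 3.01 W/m²; ΔT = 2.74 K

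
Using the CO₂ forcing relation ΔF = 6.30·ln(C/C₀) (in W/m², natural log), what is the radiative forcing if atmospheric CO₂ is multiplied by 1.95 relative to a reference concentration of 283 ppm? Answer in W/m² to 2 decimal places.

Because the forcing depends only on the ratio C/C₀, the initial concentration does not enter.
ΔF = 6.30 × ln(1.95) = 6.30 × 0.66783 = 4.2073 W/m².

ΔF = 4.21 W/m²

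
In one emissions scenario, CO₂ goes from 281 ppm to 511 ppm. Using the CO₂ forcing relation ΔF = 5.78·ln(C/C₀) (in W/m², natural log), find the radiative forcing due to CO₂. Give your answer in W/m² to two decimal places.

ΔF = 3.46 W/m²

CO₂ absorption bands are partially saturated, so forcing scales with the logarithm of the concentration ratio.
CO₂: 5.78 × ln(511/281) = 5.78 × ln(1.81851) = 5.78 × 0.59802 = 3.4566 W/m².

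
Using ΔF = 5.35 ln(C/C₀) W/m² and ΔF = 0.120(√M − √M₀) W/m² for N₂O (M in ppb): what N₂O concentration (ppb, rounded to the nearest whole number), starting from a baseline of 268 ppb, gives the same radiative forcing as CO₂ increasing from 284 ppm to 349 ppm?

M ≈ 653 ppb

CO₂ forcing: 5.35 × ln(349/284) = 5.35 × 0.206098 = 1.10262 W/m².
Set 0.120(√M − √268) = 1.10262: √M = 1.10262/0.120 + √268 = 9.1885 + 16.3707 = 25.5592.
M = (25.5592)² = 653.27 ppb.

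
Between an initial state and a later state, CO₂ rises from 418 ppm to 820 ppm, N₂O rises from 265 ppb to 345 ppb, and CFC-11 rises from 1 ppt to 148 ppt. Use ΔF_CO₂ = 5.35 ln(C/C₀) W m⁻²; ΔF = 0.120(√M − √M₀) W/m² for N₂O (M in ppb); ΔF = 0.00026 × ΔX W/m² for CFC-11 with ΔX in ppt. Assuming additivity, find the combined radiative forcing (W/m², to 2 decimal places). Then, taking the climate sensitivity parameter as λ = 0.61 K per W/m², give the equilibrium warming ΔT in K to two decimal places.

ΔF = 3.92 W/m²; ΔT = 2.39 K

CO₂: 5.35 × ln(820/418) = 5.35 × ln(1.96172) = 5.35 × 0.67382 = 3.6049 W/m².
N₂O: 0.120 × (√345 − √265) = 0.120 × (18.5742 − 16.2788) = 0.120 × 2.2954 = 0.2754 W/m².
CFC-11: ΔF = 0.00026 × (148 − 1) = 0.00026 × 147 = 0.0382 W/m².
Total ΔF = 3.6049 + 0.2754 + 0.0382 = 3.9185 W/m².
ΔT = λ ΔF = 0.61 × 3.92 = 2.3912 K.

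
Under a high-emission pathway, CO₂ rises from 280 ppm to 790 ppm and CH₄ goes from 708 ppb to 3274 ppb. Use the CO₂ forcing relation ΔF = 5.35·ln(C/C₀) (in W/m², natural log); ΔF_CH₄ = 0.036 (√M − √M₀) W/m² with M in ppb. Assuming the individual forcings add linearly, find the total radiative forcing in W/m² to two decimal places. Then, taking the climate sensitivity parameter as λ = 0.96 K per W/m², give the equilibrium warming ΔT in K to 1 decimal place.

CO₂: 5.35 × ln(790/280) = 5.35 × ln(2.82143) = 5.35 × 1.03724 = 5.5492 W/m².
CH₄: 0.036 × (√3274 − √708) = 0.036 × (57.2189 − 26.6083) = 0.036 × 30.6106 = 1.1020 W/m².
Total ΔF = 5.5492 + 1.1020 = 6.6512 W/m².
ΔT = λ ΔF = 0.96 × 6.65 = 6.3840 K.

ΔF = 6.65 W/m²; ΔT = 6.4 K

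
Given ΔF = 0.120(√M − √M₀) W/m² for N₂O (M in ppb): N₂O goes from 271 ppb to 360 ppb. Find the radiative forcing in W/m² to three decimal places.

N₂O: 0.120 × (√360 − √271) = 0.120 × (18.9737 − 16.4621) = 0.120 × 2.5116 = 0.3014 W/m².

ΔF = 0.301 W/m²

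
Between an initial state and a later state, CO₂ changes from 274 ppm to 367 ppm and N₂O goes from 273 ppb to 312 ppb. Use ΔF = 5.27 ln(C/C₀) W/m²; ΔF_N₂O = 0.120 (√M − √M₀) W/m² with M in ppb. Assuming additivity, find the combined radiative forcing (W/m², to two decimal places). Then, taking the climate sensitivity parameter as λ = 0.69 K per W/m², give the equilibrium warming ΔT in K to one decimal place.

CO₂: 5.27 × ln(367/274) = 5.27 × ln(1.33942) = 5.27 × 0.29224 = 1.5401 W/m².
N₂O: 0.120 × (√312 − √273) = 0.120 × (17.6635 − 16.5227) = 0.120 × 1.1408 = 0.1369 W/m².
Total ΔF = 1.5401 + 0.1369 = 1.6770 W/m².
ΔT = λ ΔF = 0.69 × 1.68 = 1.1592 K.

ΔF = 1.68 W/m²; ΔT = 1.2 K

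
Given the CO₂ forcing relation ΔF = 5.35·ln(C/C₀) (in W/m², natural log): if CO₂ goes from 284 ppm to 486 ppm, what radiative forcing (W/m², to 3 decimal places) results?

ΔF = 2.874 W/m²

CO₂: 5.35 × ln(486/284) = 5.35 × ln(1.71127) = 5.35 × 0.53724 = 2.8742 W/m².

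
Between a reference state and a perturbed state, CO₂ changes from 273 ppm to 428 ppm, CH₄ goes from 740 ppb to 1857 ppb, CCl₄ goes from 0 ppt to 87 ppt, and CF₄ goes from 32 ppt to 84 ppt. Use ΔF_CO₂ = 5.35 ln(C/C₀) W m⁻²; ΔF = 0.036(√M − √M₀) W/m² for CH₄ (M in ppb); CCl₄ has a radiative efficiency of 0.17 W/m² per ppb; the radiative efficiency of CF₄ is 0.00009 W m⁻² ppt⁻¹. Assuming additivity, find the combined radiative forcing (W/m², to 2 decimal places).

CO₂: 5.35 × ln(428/273) = 5.35 × ln(1.56777) = 5.35 × 0.44965 = 2.4056 W/m².
CH₄: 0.036 × (√1857 − √740) = 0.036 × (43.0929 − 27.2029) = 0.036 × 15.8900 = 0.5720 W/m².
CCl₄: Δ = 87 − 0 = 87 ppt = 0.087 ppb; ΔF = 0.17 × 0.087 = 0.0148 W/m².
CF₄: ΔF = 0.00009 × (84 − 32) = 0.00009 × 52 = 0.0047 W/m².
Total ΔF = 2.4056 + 0.5720 + 0.0148 + 0.0047 = 2.9971 W/m².

ΔF = 3.00 W/m²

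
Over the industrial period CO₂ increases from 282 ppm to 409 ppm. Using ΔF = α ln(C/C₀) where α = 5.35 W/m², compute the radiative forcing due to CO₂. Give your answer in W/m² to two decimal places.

CO₂: 5.35 × ln(409/282) = 5.35 × ln(1.45035) = 5.35 × 0.37180 = 1.9891 W/m².

ΔF = 1.99 W/m²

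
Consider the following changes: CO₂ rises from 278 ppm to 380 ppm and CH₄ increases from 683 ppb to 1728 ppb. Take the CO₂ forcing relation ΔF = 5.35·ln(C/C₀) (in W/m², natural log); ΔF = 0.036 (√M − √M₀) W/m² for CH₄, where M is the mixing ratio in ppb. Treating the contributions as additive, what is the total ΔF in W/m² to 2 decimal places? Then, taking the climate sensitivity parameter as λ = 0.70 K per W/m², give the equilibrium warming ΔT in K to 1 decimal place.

ΔF = 2.23 W/m²; ΔT = 1.6 K

CO₂: 5.35 × ln(380/278) = 5.35 × ln(1.36691) = 5.35 × 0.31255 = 1.6721 W/m².
CH₄: 0.036 × (√1728 − √683) = 0.036 × (41.5692 − 26.1343) = 0.036 × 15.4349 = 0.5557 W/m².
Total ΔF = 1.6721 + 0.5557 = 2.2278 W/m².
ΔT = λ ΔF = 0.70 × 2.23 = 1.5610 K.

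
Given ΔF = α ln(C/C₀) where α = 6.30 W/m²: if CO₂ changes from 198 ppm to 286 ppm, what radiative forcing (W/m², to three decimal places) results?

CO₂ absorption bands are partially saturated, so forcing scales with the logarithm of the concentration ratio.
CO₂: 6.30 × ln(286/198) = 6.30 × ln(1.44444) = 6.30 × 0.36772 = 2.3166 W/m².

ΔF = 2.317 W/m²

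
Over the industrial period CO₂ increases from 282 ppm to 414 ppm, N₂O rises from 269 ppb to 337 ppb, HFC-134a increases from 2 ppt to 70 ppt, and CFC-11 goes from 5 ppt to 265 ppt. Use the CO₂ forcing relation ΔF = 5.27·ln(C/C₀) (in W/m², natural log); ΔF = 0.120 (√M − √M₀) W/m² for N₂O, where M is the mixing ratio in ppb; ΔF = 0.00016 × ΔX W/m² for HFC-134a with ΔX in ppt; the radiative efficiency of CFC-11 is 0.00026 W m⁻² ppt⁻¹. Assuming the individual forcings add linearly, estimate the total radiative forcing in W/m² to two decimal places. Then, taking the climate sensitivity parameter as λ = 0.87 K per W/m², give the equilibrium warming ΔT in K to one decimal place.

ΔF = 2.34 W/m²; ΔT = 2.0 K

CO₂: 5.27 × ln(414/282) = 5.27 × ln(1.46809) = 5.27 × 0.38396 = 2.0235 W/m².
N₂O: 0.120 × (√337 − √269) = 0.120 × (18.3576 − 16.4012) = 0.120 × 1.9564 = 0.2348 W/m².
HFC-134a: ΔF = 0.00016 × (70 − 2) = 0.00016 × 68 = 0.0109 W/m².
CFC-11: ΔF = 0.00026 × (265 − 5) = 0.00026 × 260 = 0.0676 W/m².
Total ΔF = 2.0235 + 0.2348 + 0.0109 + 0.0676 = 2.3368 W/m².
ΔT = λ ΔF = 0.87 × 2.34 = 2.0358 K.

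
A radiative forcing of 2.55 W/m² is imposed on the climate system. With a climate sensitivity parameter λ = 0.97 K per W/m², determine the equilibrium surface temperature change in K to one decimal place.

ΔT = λ ΔF = 0.97 × 2.55 = 2.4735 K.

ΔT = 2.5 K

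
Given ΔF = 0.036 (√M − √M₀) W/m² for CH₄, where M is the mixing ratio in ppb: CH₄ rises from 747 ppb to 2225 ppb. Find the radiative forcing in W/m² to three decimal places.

CH₄: 0.036 × (√2225 − √747) = 0.036 × (47.1699 − 27.3313) = 0.036 × 19.8386 = 0.7142 W/m².

ΔF = 0.714 W/m²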